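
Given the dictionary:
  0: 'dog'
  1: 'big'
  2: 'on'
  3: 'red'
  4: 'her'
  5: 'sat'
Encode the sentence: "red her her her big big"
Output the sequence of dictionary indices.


Look up each word in the dictionary:
  'red' -> 3
  'her' -> 4
  'her' -> 4
  'her' -> 4
  'big' -> 1
  'big' -> 1

Encoded: [3, 4, 4, 4, 1, 1]


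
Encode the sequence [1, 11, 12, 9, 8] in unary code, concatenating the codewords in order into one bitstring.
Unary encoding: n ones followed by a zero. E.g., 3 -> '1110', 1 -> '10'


Encode each number as n ones followed by a terminating 0:
  1 -> 10 (2 bits)
  11 -> 111111111110 (12 bits)
  12 -> 1111111111110 (13 bits)
  9 -> 1111111110 (10 bits)
  8 -> 111111110 (9 bits)
Total length = 2 + 12 + 13 + 10 + 9 = 46 bits.

Unary([1, 11, 12, 9, 8]) = 1011111111111011111111111101111111110111111110 (46 bits)


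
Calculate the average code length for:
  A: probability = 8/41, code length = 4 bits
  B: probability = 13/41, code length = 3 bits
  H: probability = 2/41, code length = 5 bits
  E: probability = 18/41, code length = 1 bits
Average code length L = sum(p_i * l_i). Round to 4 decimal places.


Weighted contributions p_i * l_i:
  A: (8/41) * 4 = 32/41
  B: (13/41) * 3 = 39/41
  H: (2/41) * 5 = 10/41
  E: (18/41) * 1 = 18/41
Sum = (32 + 39 + 10 + 18)/41 = 99/41

L = 99/41 = 2.4146 bits/symbol


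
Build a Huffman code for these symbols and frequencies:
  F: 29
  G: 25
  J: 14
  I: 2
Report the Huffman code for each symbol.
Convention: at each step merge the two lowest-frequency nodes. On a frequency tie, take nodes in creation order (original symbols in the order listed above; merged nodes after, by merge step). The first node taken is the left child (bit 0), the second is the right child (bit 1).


Huffman tree construction:
Step 1: Merge I(2) + J(14) = 16
Step 2: Merge (I+J)(16) + G(25) = 41
Step 3: Merge F(29) + ((I+J)+G)(41) = 70
Read each symbol's code off the tree from the root (left child = 0, right child = 1).

Codes:
  F: 0 (length 1)
  G: 11 (length 2)
  J: 101 (length 3)
  I: 100 (length 3)
Average code length: 127/70 = 1.8143 bits/symbol


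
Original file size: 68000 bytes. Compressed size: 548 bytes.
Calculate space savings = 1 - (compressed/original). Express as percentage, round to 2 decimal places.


ratio = compressed/original = 548/68000 = 0.008059
savings = 1 - ratio = 1 - 0.008059 = 0.991941
as a percentage: 0.991941 * 100 = 99.19%

Space savings = 1 - 548/68000 = 99.19%


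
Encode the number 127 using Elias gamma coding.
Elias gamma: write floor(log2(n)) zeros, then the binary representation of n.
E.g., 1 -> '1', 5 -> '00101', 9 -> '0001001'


num_bits = floor(log2(127)) + 1 = 7
leading_zeros = num_bits - 1 = 6
binary(127) = 1111111

Elias gamma(127) = '000000' + '1111111' = 0000001111111 (13 bits)


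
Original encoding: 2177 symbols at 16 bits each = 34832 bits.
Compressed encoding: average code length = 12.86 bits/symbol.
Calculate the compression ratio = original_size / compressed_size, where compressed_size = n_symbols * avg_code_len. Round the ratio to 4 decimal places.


original_size = n_symbols * orig_bits = 2177 * 16 = 34832 bits
compressed_size = n_symbols * avg_code_len = 2177 * 12.86 = 27996.22 bits
ratio = original_size / compressed_size = 34832 / 27996.22 = 1.2442

Compression ratio = 1.2442


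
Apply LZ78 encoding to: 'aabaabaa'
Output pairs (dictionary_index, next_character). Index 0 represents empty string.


LZ78 encoding steps:
Dictionary: {0: ''}
Step 1: w='' (idx 0), next='a' -> output (0, 'a'), add 'a' as idx 1
Step 2: w='a' (idx 1), next='b' -> output (1, 'b'), add 'ab' as idx 2
Step 3: w='a' (idx 1), next='a' -> output (1, 'a'), add 'aa' as idx 3
Step 4: w='' (idx 0), next='b' -> output (0, 'b'), add 'b' as idx 4
Step 5: w='aa' (idx 3), end of input -> output (3, '')


Encoded: [(0, 'a'), (1, 'b'), (1, 'a'), (0, 'b'), (3, '')]


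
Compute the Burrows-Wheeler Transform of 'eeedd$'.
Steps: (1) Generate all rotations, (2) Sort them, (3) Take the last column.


Rotations (sorted):
  0: $eeedd -> last char: d
  1: d$eeed -> last char: d
  2: dd$eee -> last char: e
  3: edd$ee -> last char: e
  4: eedd$e -> last char: e
  5: eeedd$ -> last char: $


BWT = ddeee$


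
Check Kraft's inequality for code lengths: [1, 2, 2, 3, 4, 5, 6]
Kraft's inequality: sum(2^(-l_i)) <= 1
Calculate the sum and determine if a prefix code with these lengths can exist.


Sum = 2^(-1) + 2^(-2) + 2^(-2) + 2^(-3) + 2^(-4) + 2^(-5) + 2^(-6)
    = 0.5 + 0.25 + 0.25 + 0.125 + 0.0625 + 0.03125 + 0.015625
    = 79/64 = 1.234375
Since 1.234375 > 1, Kraft's inequality is NOT satisfied.
A prefix code with these lengths CANNOT exist.

Kraft sum = 1.234375. Not satisfied.


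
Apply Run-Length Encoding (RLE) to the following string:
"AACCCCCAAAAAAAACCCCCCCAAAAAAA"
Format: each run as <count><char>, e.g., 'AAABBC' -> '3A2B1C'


Scanning runs left to right:
  i=0: run of 'A' x 2 -> '2A'
  i=2: run of 'C' x 5 -> '5C'
  i=7: run of 'A' x 8 -> '8A'
  i=15: run of 'C' x 7 -> '7C'
  i=22: run of 'A' x 7 -> '7A'

RLE = 2A5C8A7C7A


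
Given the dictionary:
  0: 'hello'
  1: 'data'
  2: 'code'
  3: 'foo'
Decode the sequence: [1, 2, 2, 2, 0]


Look up each index in the dictionary:
  1 -> 'data'
  2 -> 'code'
  2 -> 'code'
  2 -> 'code'
  0 -> 'hello'

Decoded: "data code code code hello"


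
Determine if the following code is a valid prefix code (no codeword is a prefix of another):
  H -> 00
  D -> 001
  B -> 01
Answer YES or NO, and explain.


Checking each pair (does one codeword prefix another?):
  H='00' vs D='001': prefix -- VIOLATION

NO -- this is NOT a valid prefix code. H (00) is a prefix of D (001).


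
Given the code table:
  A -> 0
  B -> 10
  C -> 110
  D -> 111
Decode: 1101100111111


Decoding:
110 -> C
110 -> C
0 -> A
111 -> D
111 -> D


Result: CCADD


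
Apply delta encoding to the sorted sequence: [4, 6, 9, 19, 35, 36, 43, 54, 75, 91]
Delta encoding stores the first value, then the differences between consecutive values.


First value: 4
Deltas:
  6 - 4 = 2
  9 - 6 = 3
  19 - 9 = 10
  35 - 19 = 16
  36 - 35 = 1
  43 - 36 = 7
  54 - 43 = 11
  75 - 54 = 21
  91 - 75 = 16


Delta encoded: [4, 2, 3, 10, 16, 1, 7, 11, 21, 16]


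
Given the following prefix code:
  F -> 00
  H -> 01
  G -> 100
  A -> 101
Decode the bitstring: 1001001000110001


Decoding step by step:
Bits 100 -> G
Bits 100 -> G
Bits 100 -> G
Bits 01 -> H
Bits 100 -> G
Bits 01 -> H


Decoded message: GGGHGH


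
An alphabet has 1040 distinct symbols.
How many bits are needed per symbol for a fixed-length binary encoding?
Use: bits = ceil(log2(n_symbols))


log2(1040) = 10.0224
Bracket: 2^10 = 1024 < 1040 <= 2^11 = 2048
So ceil(log2(1040)) = 11

bits = ceil(log2(1040)) = ceil(10.0224) = 11 bits


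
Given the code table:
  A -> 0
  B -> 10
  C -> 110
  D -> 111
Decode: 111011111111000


Decoding:
111 -> D
0 -> A
111 -> D
111 -> D
110 -> C
0 -> A
0 -> A


Result: DADDCAA


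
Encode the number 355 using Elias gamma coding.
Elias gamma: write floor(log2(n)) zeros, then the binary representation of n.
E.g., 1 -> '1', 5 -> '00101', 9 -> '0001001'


num_bits = floor(log2(355)) + 1 = 9
leading_zeros = num_bits - 1 = 8
binary(355) = 101100011

Elias gamma(355) = '00000000' + '101100011' = 00000000101100011 (17 bits)


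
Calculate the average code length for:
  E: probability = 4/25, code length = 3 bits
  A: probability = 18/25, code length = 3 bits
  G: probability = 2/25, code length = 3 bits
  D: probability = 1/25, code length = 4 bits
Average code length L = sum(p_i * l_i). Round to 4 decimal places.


Weighted contributions p_i * l_i:
  E: (4/25) * 3 = 12/25
  A: (18/25) * 3 = 54/25
  G: (2/25) * 3 = 6/25
  D: (1/25) * 4 = 4/25
Sum = (12 + 54 + 6 + 4)/25 = 76/25

L = 76/25 = 3.0400 bits/symbol


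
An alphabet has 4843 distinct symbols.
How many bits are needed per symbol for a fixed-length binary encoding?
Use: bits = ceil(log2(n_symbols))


log2(4843) = 12.2417
Bracket: 2^12 = 4096 < 4843 <= 2^13 = 8192
So ceil(log2(4843)) = 13

bits = ceil(log2(4843)) = ceil(12.2417) = 13 bits


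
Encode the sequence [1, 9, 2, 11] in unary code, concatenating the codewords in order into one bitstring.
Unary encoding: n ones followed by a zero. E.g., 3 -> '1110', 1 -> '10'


Encode each number as n ones followed by a terminating 0:
  1 -> 10 (2 bits)
  9 -> 1111111110 (10 bits)
  2 -> 110 (3 bits)
  11 -> 111111111110 (12 bits)
Total length = 2 + 10 + 3 + 12 = 27 bits.

Unary([1, 9, 2, 11]) = 101111111110110111111111110 (27 bits)


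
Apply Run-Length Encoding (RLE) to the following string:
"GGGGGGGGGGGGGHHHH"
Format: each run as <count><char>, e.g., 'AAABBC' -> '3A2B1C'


Scanning runs left to right:
  i=0: run of 'G' x 13 -> '13G'
  i=13: run of 'H' x 4 -> '4H'

RLE = 13G4H


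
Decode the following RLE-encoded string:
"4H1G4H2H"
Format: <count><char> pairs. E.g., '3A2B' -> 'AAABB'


Expanding each <count><char> pair:
  4H -> 'HHHH'
  1G -> 'G'
  4H -> 'HHHH'
  2H -> 'HH'

Decoded = HHHHGHHHHHH


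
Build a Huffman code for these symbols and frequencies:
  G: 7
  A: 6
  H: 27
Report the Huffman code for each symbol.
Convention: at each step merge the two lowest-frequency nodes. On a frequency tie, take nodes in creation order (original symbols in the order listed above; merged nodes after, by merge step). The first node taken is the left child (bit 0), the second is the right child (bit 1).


Huffman tree construction:
Step 1: Merge A(6) + G(7) = 13
Step 2: Merge (A+G)(13) + H(27) = 40
Read each symbol's code off the tree from the root (left child = 0, right child = 1).

Codes:
  G: 01 (length 2)
  A: 00 (length 2)
  H: 1 (length 1)
Average code length: 53/40 = 1.3250 bits/symbol


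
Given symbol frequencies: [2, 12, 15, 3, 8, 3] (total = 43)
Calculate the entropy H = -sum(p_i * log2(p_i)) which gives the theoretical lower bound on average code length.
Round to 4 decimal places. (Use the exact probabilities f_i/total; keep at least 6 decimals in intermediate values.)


Per-symbol terms -p_i * log2(p_i) with p_i = f_i/43:
  p = 2/43 = 0.046512: log2(p) = -4.426265, -p*log2(p) = 0.205873
  p = 12/43 = 0.279070: log2(p) = -1.841302, -p*log2(p) = 0.513852
  p = 15/43 = 0.348837: log2(p) = -1.519374, -p*log2(p) = 0.530014
  p = 3/43 = 0.069767: log2(p) = -3.841302, -p*log2(p) = 0.267998
  p = 8/43 = 0.186047: log2(p) = -2.426265, -p*log2(p) = 0.451398
  p = 3/43 = 0.069767: log2(p) = -3.841302, -p*log2(p) = 0.267998
H = 0.205873 + 0.513852 + 0.530014 + 0.267998 + 0.451398 + 0.267998 = 2.237133

H = 2.2371 bits/symbol


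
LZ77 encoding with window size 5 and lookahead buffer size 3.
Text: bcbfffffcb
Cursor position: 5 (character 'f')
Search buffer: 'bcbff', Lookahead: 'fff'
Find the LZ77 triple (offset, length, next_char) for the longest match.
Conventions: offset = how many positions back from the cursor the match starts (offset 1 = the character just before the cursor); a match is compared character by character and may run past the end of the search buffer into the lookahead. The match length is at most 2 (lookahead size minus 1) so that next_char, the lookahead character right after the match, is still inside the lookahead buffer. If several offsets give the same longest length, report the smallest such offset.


Try each offset into the search buffer:
  offset=1 (pos 4, char 'f'): match length 2
  offset=2 (pos 3, char 'f'): match length 2
  offset=3 (pos 2, char 'b'): match length 0
  offset=4 (pos 1, char 'c'): match length 0
  offset=5 (pos 0, char 'b'): match length 0
Longest match has length 2, found at offsets 1, 2; take the smallest, offset 1.
next_char = character at position 5 + 2 = 7 -> 'f'

Best match: offset=1, length=2 (matching 'ff' starting at position 4)
LZ77 triple: (1, 2, 'f')


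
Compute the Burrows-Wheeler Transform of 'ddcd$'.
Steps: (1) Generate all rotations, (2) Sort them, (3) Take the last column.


Rotations (sorted):
  0: $ddcd -> last char: d
  1: cd$dd -> last char: d
  2: d$ddc -> last char: c
  3: dcd$d -> last char: d
  4: ddcd$ -> last char: $


BWT = ddcd$


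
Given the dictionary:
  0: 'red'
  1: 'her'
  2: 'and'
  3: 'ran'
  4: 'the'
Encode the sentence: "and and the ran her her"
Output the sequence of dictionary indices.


Look up each word in the dictionary:
  'and' -> 2
  'and' -> 2
  'the' -> 4
  'ran' -> 3
  'her' -> 1
  'her' -> 1

Encoded: [2, 2, 4, 3, 1, 1]


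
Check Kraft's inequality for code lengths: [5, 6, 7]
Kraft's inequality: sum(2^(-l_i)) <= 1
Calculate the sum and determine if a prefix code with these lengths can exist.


Sum = 2^(-5) + 2^(-6) + 2^(-7)
    = 0.03125 + 0.015625 + 0.0078125
    = 7/128 = 0.0546875
Since 0.0546875 <= 1, Kraft's inequality IS satisfied.
A prefix code with these lengths CAN exist.

Kraft sum = 0.0546875. Satisfied.


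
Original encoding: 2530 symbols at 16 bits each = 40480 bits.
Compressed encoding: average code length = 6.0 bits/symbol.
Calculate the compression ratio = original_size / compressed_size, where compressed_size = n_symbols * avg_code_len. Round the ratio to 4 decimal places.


original_size = n_symbols * orig_bits = 2530 * 16 = 40480 bits
compressed_size = n_symbols * avg_code_len = 2530 * 6.0 = 15180.0 bits
ratio = original_size / compressed_size = 40480 / 15180.0 = 2.6667

Compression ratio = 2.6667


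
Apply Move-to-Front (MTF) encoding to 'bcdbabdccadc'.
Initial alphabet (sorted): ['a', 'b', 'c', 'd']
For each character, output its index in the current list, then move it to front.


MTF encoding:
'b': index 1 in ['a', 'b', 'c', 'd'] -> ['b', 'a', 'c', 'd']
'c': index 2 in ['b', 'a', 'c', 'd'] -> ['c', 'b', 'a', 'd']
'd': index 3 in ['c', 'b', 'a', 'd'] -> ['d', 'c', 'b', 'a']
'b': index 2 in ['d', 'c', 'b', 'a'] -> ['b', 'd', 'c', 'a']
'a': index 3 in ['b', 'd', 'c', 'a'] -> ['a', 'b', 'd', 'c']
'b': index 1 in ['a', 'b', 'd', 'c'] -> ['b', 'a', 'd', 'c']
'd': index 2 in ['b', 'a', 'd', 'c'] -> ['d', 'b', 'a', 'c']
'c': index 3 in ['d', 'b', 'a', 'c'] -> ['c', 'd', 'b', 'a']
'c': index 0 in ['c', 'd', 'b', 'a'] -> ['c', 'd', 'b', 'a']
'a': index 3 in ['c', 'd', 'b', 'a'] -> ['a', 'c', 'd', 'b']
'd': index 2 in ['a', 'c', 'd', 'b'] -> ['d', 'a', 'c', 'b']
'c': index 2 in ['d', 'a', 'c', 'b'] -> ['c', 'd', 'a', 'b']


Output: [1, 2, 3, 2, 3, 1, 2, 3, 0, 3, 2, 2]


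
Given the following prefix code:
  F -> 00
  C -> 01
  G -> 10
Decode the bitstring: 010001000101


Decoding step by step:
Bits 01 -> C
Bits 00 -> F
Bits 01 -> C
Bits 00 -> F
Bits 01 -> C
Bits 01 -> C


Decoded message: CFCFCC


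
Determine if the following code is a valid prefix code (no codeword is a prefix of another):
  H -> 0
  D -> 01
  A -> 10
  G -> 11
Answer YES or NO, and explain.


Checking each pair (does one codeword prefix another?):
  H='0' vs D='01': prefix -- VIOLATION

NO -- this is NOT a valid prefix code. H (0) is a prefix of D (01).


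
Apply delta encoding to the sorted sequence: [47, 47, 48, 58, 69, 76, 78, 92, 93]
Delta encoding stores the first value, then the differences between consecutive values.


First value: 47
Deltas:
  47 - 47 = 0
  48 - 47 = 1
  58 - 48 = 10
  69 - 58 = 11
  76 - 69 = 7
  78 - 76 = 2
  92 - 78 = 14
  93 - 92 = 1


Delta encoded: [47, 0, 1, 10, 11, 7, 2, 14, 1]


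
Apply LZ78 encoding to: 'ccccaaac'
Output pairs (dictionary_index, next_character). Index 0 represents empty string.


LZ78 encoding steps:
Dictionary: {0: ''}
Step 1: w='' (idx 0), next='c' -> output (0, 'c'), add 'c' as idx 1
Step 2: w='c' (idx 1), next='c' -> output (1, 'c'), add 'cc' as idx 2
Step 3: w='c' (idx 1), next='a' -> output (1, 'a'), add 'ca' as idx 3
Step 4: w='' (idx 0), next='a' -> output (0, 'a'), add 'a' as idx 4
Step 5: w='a' (idx 4), next='c' -> output (4, 'c'), add 'ac' as idx 5


Encoded: [(0, 'c'), (1, 'c'), (1, 'a'), (0, 'a'), (4, 'c')]


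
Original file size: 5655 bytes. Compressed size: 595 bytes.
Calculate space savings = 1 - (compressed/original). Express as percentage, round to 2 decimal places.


ratio = compressed/original = 595/5655 = 0.105217
savings = 1 - ratio = 1 - 0.105217 = 0.894783
as a percentage: 0.894783 * 100 = 89.48%

Space savings = 1 - 595/5655 = 89.48%


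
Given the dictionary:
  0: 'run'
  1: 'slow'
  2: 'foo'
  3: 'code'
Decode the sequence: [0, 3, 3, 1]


Look up each index in the dictionary:
  0 -> 'run'
  3 -> 'code'
  3 -> 'code'
  1 -> 'slow'

Decoded: "run code code slow"


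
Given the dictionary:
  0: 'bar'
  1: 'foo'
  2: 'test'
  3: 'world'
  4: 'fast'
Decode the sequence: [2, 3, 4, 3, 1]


Look up each index in the dictionary:
  2 -> 'test'
  3 -> 'world'
  4 -> 'fast'
  3 -> 'world'
  1 -> 'foo'

Decoded: "test world fast world foo"


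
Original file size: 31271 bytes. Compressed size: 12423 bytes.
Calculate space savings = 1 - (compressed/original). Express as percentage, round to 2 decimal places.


ratio = compressed/original = 12423/31271 = 0.397269
savings = 1 - ratio = 1 - 0.397269 = 0.602731
as a percentage: 0.602731 * 100 = 60.27%

Space savings = 1 - 12423/31271 = 60.27%


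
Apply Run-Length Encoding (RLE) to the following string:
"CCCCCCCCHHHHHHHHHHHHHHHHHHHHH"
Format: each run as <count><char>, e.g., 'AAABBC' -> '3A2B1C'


Scanning runs left to right:
  i=0: run of 'C' x 8 -> '8C'
  i=8: run of 'H' x 21 -> '21H'

RLE = 8C21H


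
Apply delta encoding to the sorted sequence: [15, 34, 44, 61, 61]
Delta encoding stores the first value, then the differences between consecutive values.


First value: 15
Deltas:
  34 - 15 = 19
  44 - 34 = 10
  61 - 44 = 17
  61 - 61 = 0


Delta encoded: [15, 19, 10, 17, 0]


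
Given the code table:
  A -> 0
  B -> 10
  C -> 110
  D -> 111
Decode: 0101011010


Decoding:
0 -> A
10 -> B
10 -> B
110 -> C
10 -> B


Result: ABBCB


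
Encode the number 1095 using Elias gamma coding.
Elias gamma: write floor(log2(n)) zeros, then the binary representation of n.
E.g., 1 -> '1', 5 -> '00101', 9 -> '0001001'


num_bits = floor(log2(1095)) + 1 = 11
leading_zeros = num_bits - 1 = 10
binary(1095) = 10001000111

Elias gamma(1095) = '0000000000' + '10001000111' = 000000000010001000111 (21 bits)


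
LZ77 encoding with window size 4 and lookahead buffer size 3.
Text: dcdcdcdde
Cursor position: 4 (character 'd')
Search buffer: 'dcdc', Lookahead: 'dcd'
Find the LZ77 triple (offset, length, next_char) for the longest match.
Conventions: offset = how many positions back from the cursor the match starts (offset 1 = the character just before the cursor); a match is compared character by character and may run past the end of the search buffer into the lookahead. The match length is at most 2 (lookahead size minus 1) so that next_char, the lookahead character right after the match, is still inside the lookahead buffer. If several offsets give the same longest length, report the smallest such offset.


Try each offset into the search buffer:
  offset=1 (pos 3, char 'c'): match length 0
  offset=2 (pos 2, char 'd'): match length 2
  offset=3 (pos 1, char 'c'): match length 0
  offset=4 (pos 0, char 'd'): match length 2
Longest match has length 2, found at offsets 2, 4; take the smallest, offset 2.
next_char = character at position 4 + 2 = 6 -> 'd'

Best match: offset=2, length=2 (matching 'dc' starting at position 2)
LZ77 triple: (2, 2, 'd')


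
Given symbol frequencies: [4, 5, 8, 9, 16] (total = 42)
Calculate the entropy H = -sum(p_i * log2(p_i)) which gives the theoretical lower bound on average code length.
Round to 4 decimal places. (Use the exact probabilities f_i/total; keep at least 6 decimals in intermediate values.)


Per-symbol terms -p_i * log2(p_i) with p_i = f_i/42:
  p = 4/42 = 0.095238: log2(p) = -3.392317, -p*log2(p) = 0.323078
  p = 5/42 = 0.119048: log2(p) = -3.070389, -p*log2(p) = 0.365523
  p = 8/42 = 0.190476: log2(p) = -2.392317, -p*log2(p) = 0.455680
  p = 9/42 = 0.214286: log2(p) = -2.222392, -p*log2(p) = 0.476227
  p = 16/42 = 0.380952: log2(p) = -1.392317, -p*log2(p) = 0.530407
H = 0.323078 + 0.365523 + 0.455680 + 0.476227 + 0.530407 = 2.150915

H = 2.1509 bits/symbol


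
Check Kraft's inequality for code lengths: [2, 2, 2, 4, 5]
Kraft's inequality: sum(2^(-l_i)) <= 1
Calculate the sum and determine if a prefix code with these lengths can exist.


Sum = 2^(-2) + 2^(-2) + 2^(-2) + 2^(-4) + 2^(-5)
    = 0.25 + 0.25 + 0.25 + 0.0625 + 0.03125
    = 27/32 = 0.84375
Since 0.84375 <= 1, Kraft's inequality IS satisfied.
A prefix code with these lengths CAN exist.

Kraft sum = 0.84375. Satisfied.


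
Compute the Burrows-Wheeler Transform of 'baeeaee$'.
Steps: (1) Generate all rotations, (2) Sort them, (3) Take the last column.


Rotations (sorted):
  0: $baeeaee -> last char: e
  1: aee$baee -> last char: e
  2: aeeaee$b -> last char: b
  3: baeeaee$ -> last char: $
  4: e$baeeae -> last char: e
  5: eaee$bae -> last char: e
  6: ee$baeea -> last char: a
  7: eeaee$ba -> last char: a


BWT = eeb$eeaa


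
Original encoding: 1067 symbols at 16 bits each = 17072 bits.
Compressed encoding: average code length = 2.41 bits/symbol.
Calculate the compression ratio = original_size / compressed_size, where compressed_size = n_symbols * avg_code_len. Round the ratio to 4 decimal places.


original_size = n_symbols * orig_bits = 1067 * 16 = 17072 bits
compressed_size = n_symbols * avg_code_len = 1067 * 2.41 = 2571.47 bits
ratio = original_size / compressed_size = 17072 / 2571.47 = 6.639

Compression ratio = 6.639


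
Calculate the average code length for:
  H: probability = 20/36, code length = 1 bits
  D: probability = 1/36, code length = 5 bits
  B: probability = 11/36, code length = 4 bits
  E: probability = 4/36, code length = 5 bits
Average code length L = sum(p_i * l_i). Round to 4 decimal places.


Weighted contributions p_i * l_i:
  H: (20/36) * 1 = 20/36
  D: (1/36) * 5 = 5/36
  B: (11/36) * 4 = 44/36
  E: (4/36) * 5 = 20/36
Sum = (20 + 5 + 44 + 20)/36 = 89/36

L = 89/36 = 2.4722 bits/symbol


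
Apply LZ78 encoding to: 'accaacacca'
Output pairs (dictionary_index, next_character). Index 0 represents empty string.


LZ78 encoding steps:
Dictionary: {0: ''}
Step 1: w='' (idx 0), next='a' -> output (0, 'a'), add 'a' as idx 1
Step 2: w='' (idx 0), next='c' -> output (0, 'c'), add 'c' as idx 2
Step 3: w='c' (idx 2), next='a' -> output (2, 'a'), add 'ca' as idx 3
Step 4: w='a' (idx 1), next='c' -> output (1, 'c'), add 'ac' as idx 4
Step 5: w='ac' (idx 4), next='c' -> output (4, 'c'), add 'acc' as idx 5
Step 6: w='a' (idx 1), end of input -> output (1, '')


Encoded: [(0, 'a'), (0, 'c'), (2, 'a'), (1, 'c'), (4, 'c'), (1, '')]


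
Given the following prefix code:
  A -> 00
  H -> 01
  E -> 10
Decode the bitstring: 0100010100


Decoding step by step:
Bits 01 -> H
Bits 00 -> A
Bits 01 -> H
Bits 01 -> H
Bits 00 -> A


Decoded message: HAHHA


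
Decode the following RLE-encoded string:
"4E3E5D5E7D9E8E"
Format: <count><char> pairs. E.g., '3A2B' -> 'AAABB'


Expanding each <count><char> pair:
  4E -> 'EEEE'
  3E -> 'EEE'
  5D -> 'DDDDD'
  5E -> 'EEEEE'
  7D -> 'DDDDDDD'
  9E -> 'EEEEEEEEE'
  8E -> 'EEEEEEEE'

Decoded = EEEEEEEDDDDDEEEEEDDDDDDDEEEEEEEEEEEEEEEEE


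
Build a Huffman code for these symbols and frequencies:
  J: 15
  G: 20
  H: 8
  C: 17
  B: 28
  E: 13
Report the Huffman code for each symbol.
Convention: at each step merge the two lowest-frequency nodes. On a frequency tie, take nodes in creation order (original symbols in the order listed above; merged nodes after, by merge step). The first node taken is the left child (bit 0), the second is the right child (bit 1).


Huffman tree construction:
Step 1: Merge H(8) + E(13) = 21
Step 2: Merge J(15) + C(17) = 32
Step 3: Merge G(20) + (H+E)(21) = 41
Step 4: Merge B(28) + (J+C)(32) = 60
Step 5: Merge (G+(H+E))(41) + (B+(J+C))(60) = 101
Read each symbol's code off the tree from the root (left child = 0, right child = 1).

Codes:
  J: 110 (length 3)
  G: 00 (length 2)
  H: 010 (length 3)
  C: 111 (length 3)
  B: 10 (length 2)
  E: 011 (length 3)
Average code length: 255/101 = 2.5248 bits/symbol


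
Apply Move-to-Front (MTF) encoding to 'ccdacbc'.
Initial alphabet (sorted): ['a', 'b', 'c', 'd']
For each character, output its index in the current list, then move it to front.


MTF encoding:
'c': index 2 in ['a', 'b', 'c', 'd'] -> ['c', 'a', 'b', 'd']
'c': index 0 in ['c', 'a', 'b', 'd'] -> ['c', 'a', 'b', 'd']
'd': index 3 in ['c', 'a', 'b', 'd'] -> ['d', 'c', 'a', 'b']
'a': index 2 in ['d', 'c', 'a', 'b'] -> ['a', 'd', 'c', 'b']
'c': index 2 in ['a', 'd', 'c', 'b'] -> ['c', 'a', 'd', 'b']
'b': index 3 in ['c', 'a', 'd', 'b'] -> ['b', 'c', 'a', 'd']
'c': index 1 in ['b', 'c', 'a', 'd'] -> ['c', 'b', 'a', 'd']


Output: [2, 0, 3, 2, 2, 3, 1]


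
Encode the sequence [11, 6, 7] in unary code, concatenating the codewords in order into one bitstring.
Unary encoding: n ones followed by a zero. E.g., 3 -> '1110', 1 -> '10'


Encode each number as n ones followed by a terminating 0:
  11 -> 111111111110 (12 bits)
  6 -> 1111110 (7 bits)
  7 -> 11111110 (8 bits)
Total length = 12 + 7 + 8 = 27 bits.

Unary([11, 6, 7]) = 111111111110111111011111110 (27 bits)


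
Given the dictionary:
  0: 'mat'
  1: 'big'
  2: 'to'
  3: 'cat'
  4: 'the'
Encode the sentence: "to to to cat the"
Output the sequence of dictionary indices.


Look up each word in the dictionary:
  'to' -> 2
  'to' -> 2
  'to' -> 2
  'cat' -> 3
  'the' -> 4

Encoded: [2, 2, 2, 3, 4]


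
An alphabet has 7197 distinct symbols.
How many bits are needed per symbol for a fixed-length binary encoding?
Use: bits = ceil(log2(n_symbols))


log2(7197) = 12.8132
Bracket: 2^12 = 4096 < 7197 <= 2^13 = 8192
So ceil(log2(7197)) = 13

bits = ceil(log2(7197)) = ceil(12.8132) = 13 bits


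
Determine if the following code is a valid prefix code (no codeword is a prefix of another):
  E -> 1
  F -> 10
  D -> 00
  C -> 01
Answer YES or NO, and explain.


Checking each pair (does one codeword prefix another?):
  E='1' vs F='10': prefix -- VIOLATION

NO -- this is NOT a valid prefix code. E (1) is a prefix of F (10).


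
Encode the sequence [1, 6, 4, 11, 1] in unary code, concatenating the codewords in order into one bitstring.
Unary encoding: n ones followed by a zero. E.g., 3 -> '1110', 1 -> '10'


Encode each number as n ones followed by a terminating 0:
  1 -> 10 (2 bits)
  6 -> 1111110 (7 bits)
  4 -> 11110 (5 bits)
  11 -> 111111111110 (12 bits)
  1 -> 10 (2 bits)
Total length = 2 + 7 + 5 + 12 + 2 = 28 bits.

Unary([1, 6, 4, 11, 1]) = 1011111101111011111111111010 (28 bits)


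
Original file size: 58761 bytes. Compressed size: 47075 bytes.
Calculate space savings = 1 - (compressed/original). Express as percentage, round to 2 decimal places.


ratio = compressed/original = 47075/58761 = 0.801127
savings = 1 - ratio = 1 - 0.801127 = 0.198873
as a percentage: 0.198873 * 100 = 19.89%

Space savings = 1 - 47075/58761 = 19.89%


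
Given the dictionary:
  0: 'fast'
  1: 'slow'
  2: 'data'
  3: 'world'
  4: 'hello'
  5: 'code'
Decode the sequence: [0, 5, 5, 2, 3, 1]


Look up each index in the dictionary:
  0 -> 'fast'
  5 -> 'code'
  5 -> 'code'
  2 -> 'data'
  3 -> 'world'
  1 -> 'slow'

Decoded: "fast code code data world slow"


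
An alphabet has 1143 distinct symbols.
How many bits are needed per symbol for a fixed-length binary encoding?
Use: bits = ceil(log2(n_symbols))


log2(1143) = 10.1586
Bracket: 2^10 = 1024 < 1143 <= 2^11 = 2048
So ceil(log2(1143)) = 11

bits = ceil(log2(1143)) = ceil(10.1586) = 11 bits


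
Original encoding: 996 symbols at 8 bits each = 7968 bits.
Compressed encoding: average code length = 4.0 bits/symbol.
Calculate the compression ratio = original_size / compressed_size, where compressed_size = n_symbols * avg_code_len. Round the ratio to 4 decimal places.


original_size = n_symbols * orig_bits = 996 * 8 = 7968 bits
compressed_size = n_symbols * avg_code_len = 996 * 4.0 = 3984.0 bits
ratio = original_size / compressed_size = 7968 / 3984.0 = 2.0

Compression ratio = 2.0


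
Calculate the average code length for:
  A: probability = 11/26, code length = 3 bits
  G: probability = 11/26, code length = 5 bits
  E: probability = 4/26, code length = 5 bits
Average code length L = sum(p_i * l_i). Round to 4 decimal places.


Weighted contributions p_i * l_i:
  A: (11/26) * 3 = 33/26
  G: (11/26) * 5 = 55/26
  E: (4/26) * 5 = 20/26
Sum = (33 + 55 + 20)/26 = 108/26

L = 108/26 = 4.1538 bits/symbol


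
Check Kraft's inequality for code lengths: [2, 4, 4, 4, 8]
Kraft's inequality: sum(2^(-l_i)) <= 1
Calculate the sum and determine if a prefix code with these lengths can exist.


Sum = 2^(-2) + 2^(-4) + 2^(-4) + 2^(-4) + 2^(-8)
    = 0.25 + 0.0625 + 0.0625 + 0.0625 + 0.00390625
    = 113/256 = 0.44140625
Since 0.44140625 <= 1, Kraft's inequality IS satisfied.
A prefix code with these lengths CAN exist.

Kraft sum = 0.44140625. Satisfied.


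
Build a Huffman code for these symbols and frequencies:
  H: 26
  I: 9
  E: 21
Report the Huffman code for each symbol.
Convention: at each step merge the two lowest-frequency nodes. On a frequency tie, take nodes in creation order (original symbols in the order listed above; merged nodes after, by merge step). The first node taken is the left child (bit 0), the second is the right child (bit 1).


Huffman tree construction:
Step 1: Merge I(9) + E(21) = 30
Step 2: Merge H(26) + (I+E)(30) = 56
Read each symbol's code off the tree from the root (left child = 0, right child = 1).

Codes:
  H: 0 (length 1)
  I: 10 (length 2)
  E: 11 (length 2)
Average code length: 86/56 = 1.5357 bits/symbol


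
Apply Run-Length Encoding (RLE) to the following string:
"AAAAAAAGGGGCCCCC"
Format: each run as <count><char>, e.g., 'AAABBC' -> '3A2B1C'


Scanning runs left to right:
  i=0: run of 'A' x 7 -> '7A'
  i=7: run of 'G' x 4 -> '4G'
  i=11: run of 'C' x 5 -> '5C'

RLE = 7A4G5C


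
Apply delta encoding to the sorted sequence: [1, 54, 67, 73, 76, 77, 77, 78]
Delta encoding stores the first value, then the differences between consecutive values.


First value: 1
Deltas:
  54 - 1 = 53
  67 - 54 = 13
  73 - 67 = 6
  76 - 73 = 3
  77 - 76 = 1
  77 - 77 = 0
  78 - 77 = 1


Delta encoded: [1, 53, 13, 6, 3, 1, 0, 1]


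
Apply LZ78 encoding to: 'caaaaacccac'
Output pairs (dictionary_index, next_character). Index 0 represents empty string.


LZ78 encoding steps:
Dictionary: {0: ''}
Step 1: w='' (idx 0), next='c' -> output (0, 'c'), add 'c' as idx 1
Step 2: w='' (idx 0), next='a' -> output (0, 'a'), add 'a' as idx 2
Step 3: w='a' (idx 2), next='a' -> output (2, 'a'), add 'aa' as idx 3
Step 4: w='aa' (idx 3), next='c' -> output (3, 'c'), add 'aac' as idx 4
Step 5: w='c' (idx 1), next='c' -> output (1, 'c'), add 'cc' as idx 5
Step 6: w='a' (idx 2), next='c' -> output (2, 'c'), add 'ac' as idx 6


Encoded: [(0, 'c'), (0, 'a'), (2, 'a'), (3, 'c'), (1, 'c'), (2, 'c')]


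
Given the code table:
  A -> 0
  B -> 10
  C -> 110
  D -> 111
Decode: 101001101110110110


Decoding:
10 -> B
10 -> B
0 -> A
110 -> C
111 -> D
0 -> A
110 -> C
110 -> C


Result: BBACDACC


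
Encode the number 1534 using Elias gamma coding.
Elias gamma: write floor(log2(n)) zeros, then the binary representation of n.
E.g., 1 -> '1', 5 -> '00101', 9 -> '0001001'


num_bits = floor(log2(1534)) + 1 = 11
leading_zeros = num_bits - 1 = 10
binary(1534) = 10111111110

Elias gamma(1534) = '0000000000' + '10111111110' = 000000000010111111110 (21 bits)


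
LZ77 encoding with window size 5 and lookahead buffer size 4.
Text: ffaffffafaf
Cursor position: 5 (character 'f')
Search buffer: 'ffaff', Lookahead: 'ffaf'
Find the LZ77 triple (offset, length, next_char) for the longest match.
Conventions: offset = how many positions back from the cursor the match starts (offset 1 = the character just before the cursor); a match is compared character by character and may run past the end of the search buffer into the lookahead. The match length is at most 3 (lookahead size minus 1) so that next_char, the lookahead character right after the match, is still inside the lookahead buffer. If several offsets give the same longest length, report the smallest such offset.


Try each offset into the search buffer:
  offset=1 (pos 4, char 'f'): match length 2
  offset=2 (pos 3, char 'f'): match length 2
  offset=3 (pos 2, char 'a'): match length 0
  offset=4 (pos 1, char 'f'): match length 1
  offset=5 (pos 0, char 'f'): match length 3
Longest match has length 3 at offset 5.
next_char = character at position 5 + 3 = 8 -> 'f'

Best match: offset=5, length=3 (matching 'ffa' starting at position 0)
LZ77 triple: (5, 3, 'f')


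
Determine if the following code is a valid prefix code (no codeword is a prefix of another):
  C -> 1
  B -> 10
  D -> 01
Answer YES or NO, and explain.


Checking each pair (does one codeword prefix another?):
  C='1' vs B='10': prefix -- VIOLATION

NO -- this is NOT a valid prefix code. C (1) is a prefix of B (10).


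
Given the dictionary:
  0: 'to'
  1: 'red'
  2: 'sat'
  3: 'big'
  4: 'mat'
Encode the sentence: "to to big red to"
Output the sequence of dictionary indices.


Look up each word in the dictionary:
  'to' -> 0
  'to' -> 0
  'big' -> 3
  'red' -> 1
  'to' -> 0

Encoded: [0, 0, 3, 1, 0]


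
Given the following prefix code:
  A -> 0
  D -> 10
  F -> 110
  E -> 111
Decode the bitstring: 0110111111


Decoding step by step:
Bits 0 -> A
Bits 110 -> F
Bits 111 -> E
Bits 111 -> E


Decoded message: AFEE


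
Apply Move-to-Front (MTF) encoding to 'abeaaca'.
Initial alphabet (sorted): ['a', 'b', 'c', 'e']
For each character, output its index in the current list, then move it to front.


MTF encoding:
'a': index 0 in ['a', 'b', 'c', 'e'] -> ['a', 'b', 'c', 'e']
'b': index 1 in ['a', 'b', 'c', 'e'] -> ['b', 'a', 'c', 'e']
'e': index 3 in ['b', 'a', 'c', 'e'] -> ['e', 'b', 'a', 'c']
'a': index 2 in ['e', 'b', 'a', 'c'] -> ['a', 'e', 'b', 'c']
'a': index 0 in ['a', 'e', 'b', 'c'] -> ['a', 'e', 'b', 'c']
'c': index 3 in ['a', 'e', 'b', 'c'] -> ['c', 'a', 'e', 'b']
'a': index 1 in ['c', 'a', 'e', 'b'] -> ['a', 'c', 'e', 'b']


Output: [0, 1, 3, 2, 0, 3, 1]


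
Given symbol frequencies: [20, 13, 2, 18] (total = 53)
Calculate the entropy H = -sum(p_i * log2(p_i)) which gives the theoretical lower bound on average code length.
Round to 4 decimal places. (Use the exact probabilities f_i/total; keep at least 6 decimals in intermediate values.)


Per-symbol terms -p_i * log2(p_i) with p_i = f_i/53:
  p = 20/53 = 0.377358: log2(p) = -1.405992, -p*log2(p) = 0.530563
  p = 13/53 = 0.245283: log2(p) = -2.027481, -p*log2(p) = 0.497307
  p = 2/53 = 0.037736: log2(p) = -4.727920, -p*log2(p) = 0.178412
  p = 18/53 = 0.339623: log2(p) = -1.557995, -p*log2(p) = 0.529131
H = 0.530563 + 0.497307 + 0.178412 + 0.529131 = 1.735413

H = 1.7354 bits/symbol


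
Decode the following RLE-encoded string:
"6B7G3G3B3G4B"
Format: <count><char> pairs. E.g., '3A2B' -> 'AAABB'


Expanding each <count><char> pair:
  6B -> 'BBBBBB'
  7G -> 'GGGGGGG'
  3G -> 'GGG'
  3B -> 'BBB'
  3G -> 'GGG'
  4B -> 'BBBB'

Decoded = BBBBBBGGGGGGGGGGBBBGGGBBBB


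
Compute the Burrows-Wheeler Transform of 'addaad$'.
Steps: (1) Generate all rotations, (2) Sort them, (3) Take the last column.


Rotations (sorted):
  0: $addaad -> last char: d
  1: aad$add -> last char: d
  2: ad$adda -> last char: a
  3: addaad$ -> last char: $
  4: d$addaa -> last char: a
  5: daad$ad -> last char: d
  6: ddaad$a -> last char: a


BWT = dda$ada


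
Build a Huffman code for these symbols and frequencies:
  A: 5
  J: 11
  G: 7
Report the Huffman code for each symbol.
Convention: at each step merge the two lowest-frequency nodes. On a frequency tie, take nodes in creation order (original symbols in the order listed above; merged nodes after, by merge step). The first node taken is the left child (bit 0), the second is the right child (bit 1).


Huffman tree construction:
Step 1: Merge A(5) + G(7) = 12
Step 2: Merge J(11) + (A+G)(12) = 23
Read each symbol's code off the tree from the root (left child = 0, right child = 1).

Codes:
  A: 10 (length 2)
  J: 0 (length 1)
  G: 11 (length 2)
Average code length: 35/23 = 1.5217 bits/symbol


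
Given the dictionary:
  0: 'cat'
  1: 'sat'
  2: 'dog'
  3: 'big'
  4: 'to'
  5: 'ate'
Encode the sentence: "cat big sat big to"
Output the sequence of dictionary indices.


Look up each word in the dictionary:
  'cat' -> 0
  'big' -> 3
  'sat' -> 1
  'big' -> 3
  'to' -> 4

Encoded: [0, 3, 1, 3, 4]


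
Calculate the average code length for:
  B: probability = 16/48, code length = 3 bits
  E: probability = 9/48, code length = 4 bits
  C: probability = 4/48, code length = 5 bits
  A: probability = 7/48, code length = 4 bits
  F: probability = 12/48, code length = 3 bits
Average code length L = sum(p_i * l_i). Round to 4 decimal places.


Weighted contributions p_i * l_i:
  B: (16/48) * 3 = 48/48
  E: (9/48) * 4 = 36/48
  C: (4/48) * 5 = 20/48
  A: (7/48) * 4 = 28/48
  F: (12/48) * 3 = 36/48
Sum = (48 + 36 + 20 + 28 + 36)/48 = 168/48

L = 168/48 = 3.5000 bits/symbol


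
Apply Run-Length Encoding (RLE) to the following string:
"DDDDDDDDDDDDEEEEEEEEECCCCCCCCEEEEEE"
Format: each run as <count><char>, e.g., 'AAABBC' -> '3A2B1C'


Scanning runs left to right:
  i=0: run of 'D' x 12 -> '12D'
  i=12: run of 'E' x 9 -> '9E'
  i=21: run of 'C' x 8 -> '8C'
  i=29: run of 'E' x 6 -> '6E'

RLE = 12D9E8C6E


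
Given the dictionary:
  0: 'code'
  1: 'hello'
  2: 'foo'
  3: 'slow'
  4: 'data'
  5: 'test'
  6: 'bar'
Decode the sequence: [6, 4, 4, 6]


Look up each index in the dictionary:
  6 -> 'bar'
  4 -> 'data'
  4 -> 'data'
  6 -> 'bar'

Decoded: "bar data data bar"


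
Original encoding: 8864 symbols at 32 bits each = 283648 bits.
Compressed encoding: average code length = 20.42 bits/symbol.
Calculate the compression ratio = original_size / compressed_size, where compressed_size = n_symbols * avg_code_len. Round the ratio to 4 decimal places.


original_size = n_symbols * orig_bits = 8864 * 32 = 283648 bits
compressed_size = n_symbols * avg_code_len = 8864 * 20.42 = 181002.88 bits
ratio = original_size / compressed_size = 283648 / 181002.88 = 1.5671

Compression ratio = 1.5671


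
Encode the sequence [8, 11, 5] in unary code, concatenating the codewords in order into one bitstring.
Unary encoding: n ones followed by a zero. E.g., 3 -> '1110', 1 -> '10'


Encode each number as n ones followed by a terminating 0:
  8 -> 111111110 (9 bits)
  11 -> 111111111110 (12 bits)
  5 -> 111110 (6 bits)
Total length = 9 + 12 + 6 = 27 bits.

Unary([8, 11, 5]) = 111111110111111111110111110 (27 bits)


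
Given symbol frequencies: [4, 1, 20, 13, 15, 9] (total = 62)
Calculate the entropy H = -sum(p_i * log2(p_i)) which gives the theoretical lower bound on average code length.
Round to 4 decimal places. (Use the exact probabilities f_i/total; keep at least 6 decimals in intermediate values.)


Per-symbol terms -p_i * log2(p_i) with p_i = f_i/62:
  p = 4/62 = 0.064516: log2(p) = -3.954196, -p*log2(p) = 0.255109
  p = 1/62 = 0.016129: log2(p) = -5.954196, -p*log2(p) = 0.096035
  p = 20/62 = 0.322581: log2(p) = -1.632268, -p*log2(p) = 0.526538
  p = 13/62 = 0.209677: log2(p) = -2.253757, -p*log2(p) = 0.472562
  p = 15/62 = 0.241935: log2(p) = -2.047306, -p*log2(p) = 0.495316
  p = 9/62 = 0.145161: log2(p) = -2.784271, -p*log2(p) = 0.404168
H = 0.255109 + 0.096035 + 0.526538 + 0.472562 + 0.495316 + 0.404168 = 2.249728

H = 2.2497 bits/symbol


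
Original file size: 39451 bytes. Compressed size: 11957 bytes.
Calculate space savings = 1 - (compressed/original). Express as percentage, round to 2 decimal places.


ratio = compressed/original = 11957/39451 = 0.303085
savings = 1 - ratio = 1 - 0.303085 = 0.696915
as a percentage: 0.696915 * 100 = 69.69%

Space savings = 1 - 11957/39451 = 69.69%


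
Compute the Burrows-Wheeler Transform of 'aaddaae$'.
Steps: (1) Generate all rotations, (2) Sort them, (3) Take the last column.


Rotations (sorted):
  0: $aaddaae -> last char: e
  1: aaddaae$ -> last char: $
  2: aae$aadd -> last char: d
  3: addaae$a -> last char: a
  4: ae$aadda -> last char: a
  5: daae$aad -> last char: d
  6: ddaae$aa -> last char: a
  7: e$aaddaa -> last char: a


BWT = e$daadaa
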